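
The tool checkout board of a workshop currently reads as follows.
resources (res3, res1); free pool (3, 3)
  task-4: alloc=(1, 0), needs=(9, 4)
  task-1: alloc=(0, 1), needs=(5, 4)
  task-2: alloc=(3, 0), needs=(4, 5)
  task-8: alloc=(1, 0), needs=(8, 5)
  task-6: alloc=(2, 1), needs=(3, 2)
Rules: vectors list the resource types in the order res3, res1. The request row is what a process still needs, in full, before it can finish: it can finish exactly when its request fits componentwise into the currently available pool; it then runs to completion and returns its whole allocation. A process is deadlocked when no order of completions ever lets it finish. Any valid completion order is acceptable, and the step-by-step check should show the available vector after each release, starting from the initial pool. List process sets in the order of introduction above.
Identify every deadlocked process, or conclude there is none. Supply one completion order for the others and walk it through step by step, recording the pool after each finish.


The deadlocked set is empty.
Key observation: task-6 leads a chain of completions in which each release enables another process.
One completion order for the rest: task-6, task-1, task-2, task-8, task-4. Walking it through:
  pool = (3, 3)
  task-6 needs (3, 2) <= (3, 3) -> finishes; pool += (2, 1) = (5, 4)
  task-1 needs (5, 4) <= (5, 4) -> finishes; pool += (0, 1) = (5, 5)
  task-2 needs (4, 5) <= (5, 5) -> finishes; pool += (3, 0) = (8, 5)
  task-8 needs (8, 5) <= (8, 5) -> finishes; pool += (1, 0) = (9, 5)
  task-4 needs (9, 4) <= (9, 5) -> finishes; pool += (1, 0) = (10, 5)


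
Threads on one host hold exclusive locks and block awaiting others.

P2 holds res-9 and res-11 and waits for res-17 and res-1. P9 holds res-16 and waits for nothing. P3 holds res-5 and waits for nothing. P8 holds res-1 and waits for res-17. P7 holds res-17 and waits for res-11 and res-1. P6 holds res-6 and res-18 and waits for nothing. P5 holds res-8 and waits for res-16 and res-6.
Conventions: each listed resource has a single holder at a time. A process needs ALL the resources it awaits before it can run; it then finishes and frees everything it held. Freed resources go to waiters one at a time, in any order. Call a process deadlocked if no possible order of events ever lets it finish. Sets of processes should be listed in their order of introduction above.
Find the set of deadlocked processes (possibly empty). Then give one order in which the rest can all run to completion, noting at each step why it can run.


Deadlocked set: P2, P8 and P7.
Key observation: the wait chain closes on itself along P2 -> P8 -> P7 -> P2; no other process is dragged down with it.
A valid finishing order for the others: P9, P6, P5, P3.
Step-by-step check:
  P9 waits on nothing -> runs at once and releases res-16
  P6 waits on nothing -> runs at once and releases res-6 and res-18
  P5 waits on res-16 and res-6 — all released -> runs and releases res-8
  P3 waits on nothing -> runs at once and releases res-5


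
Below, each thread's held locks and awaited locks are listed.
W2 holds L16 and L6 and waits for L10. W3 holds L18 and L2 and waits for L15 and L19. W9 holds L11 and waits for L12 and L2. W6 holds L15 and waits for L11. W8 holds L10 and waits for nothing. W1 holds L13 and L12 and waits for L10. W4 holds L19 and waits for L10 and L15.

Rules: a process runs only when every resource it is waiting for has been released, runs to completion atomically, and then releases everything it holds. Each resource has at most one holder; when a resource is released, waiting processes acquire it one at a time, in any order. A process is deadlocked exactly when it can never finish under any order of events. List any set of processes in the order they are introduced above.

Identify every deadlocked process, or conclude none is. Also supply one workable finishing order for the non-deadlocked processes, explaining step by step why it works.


Deadlocked: W3, W9, W6 and W4.
Key observation: along W3 -> W6 -> W9 -> W3, each member waits on what the next one holds — a deadlock; W4 is caught in further circular waits.
A valid finishing order for the others: W8, W1, W2.
Step-by-step check:
  run W8 (it waits on nothing); releases L10
  run W1 (all its waits — L10 — are resolved); releases L13 and L12
  run W2 (all its waits — L10 — are resolved); releases L16 and L6


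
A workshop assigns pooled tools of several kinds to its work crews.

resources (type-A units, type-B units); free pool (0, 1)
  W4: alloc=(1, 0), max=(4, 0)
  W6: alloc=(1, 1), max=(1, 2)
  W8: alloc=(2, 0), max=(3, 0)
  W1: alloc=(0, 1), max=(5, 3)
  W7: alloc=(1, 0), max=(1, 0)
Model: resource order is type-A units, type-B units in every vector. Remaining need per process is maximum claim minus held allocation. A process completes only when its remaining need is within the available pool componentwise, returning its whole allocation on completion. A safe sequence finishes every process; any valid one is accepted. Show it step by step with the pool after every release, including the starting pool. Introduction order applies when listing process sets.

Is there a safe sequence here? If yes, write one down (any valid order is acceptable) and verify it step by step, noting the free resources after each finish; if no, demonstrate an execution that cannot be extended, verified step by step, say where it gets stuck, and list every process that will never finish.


SAFE — a valid safe sequence is W7, W8, W4, W6, W1.
Key observation: the first exact fit in this order is W8 — it needs (1, 0) with (1, 1) free, meeting a requested resource to the last unit.
Check, step by step:
  pool = (0, 1)
  W7: need (0, 0) fits (0, 1); releases (1, 0), pool now (1, 1)
  W8: need (1, 0) fits (1, 1); releases (2, 0), pool now (3, 1)
  W4: need (3, 0) fits (3, 1); releases (1, 0), pool now (4, 1)
  W6: need (0, 1) fits (4, 1); releases (1, 1), pool now (5, 2)
  W1: need (5, 2) fits (5, 2); releases (0, 1), pool now (5, 3)


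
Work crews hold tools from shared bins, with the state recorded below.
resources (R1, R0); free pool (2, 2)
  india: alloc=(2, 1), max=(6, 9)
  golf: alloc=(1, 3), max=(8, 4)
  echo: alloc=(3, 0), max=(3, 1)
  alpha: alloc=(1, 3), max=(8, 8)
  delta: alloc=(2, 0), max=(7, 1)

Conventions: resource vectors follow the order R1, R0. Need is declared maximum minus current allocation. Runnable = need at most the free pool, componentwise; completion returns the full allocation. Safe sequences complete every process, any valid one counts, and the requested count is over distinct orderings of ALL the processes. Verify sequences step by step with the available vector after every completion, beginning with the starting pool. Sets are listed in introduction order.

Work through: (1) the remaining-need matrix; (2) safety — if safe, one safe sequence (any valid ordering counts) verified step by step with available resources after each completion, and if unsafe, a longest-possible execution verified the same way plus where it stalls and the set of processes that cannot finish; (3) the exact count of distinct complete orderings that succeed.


(1) Need matrix, components ordered R1, R0:
  india: (4, 8)
  golf: (7, 1)
  echo: (0, 1)
  alpha: (7, 5)
  delta: (5, 1)
(2) SAFE, for example via the order echo, delta, golf, alpha, india.
Key observation: at delta the run first touches a limit — (5, 1) against (5, 2), exact on a resource it actually requests.
Check, step by step:
  pool = (2, 2)
  echo: need (0, 1) fits (2, 2); releases (3, 0), pool now (5, 2)
  delta: need (5, 1) fits (5, 2); releases (2, 0), pool now (7, 2)
  golf: need (7, 1) fits (7, 2); releases (1, 3), pool now (8, 5)
  alpha: need (7, 5) fits (8, 5); releases (1, 3), pool now (9, 8)
  india: need (4, 8) fits (9, 8); releases (2, 1), pool now (11, 9)
(3) Precisely 1 of the possible complete orderings is a safe sequence.


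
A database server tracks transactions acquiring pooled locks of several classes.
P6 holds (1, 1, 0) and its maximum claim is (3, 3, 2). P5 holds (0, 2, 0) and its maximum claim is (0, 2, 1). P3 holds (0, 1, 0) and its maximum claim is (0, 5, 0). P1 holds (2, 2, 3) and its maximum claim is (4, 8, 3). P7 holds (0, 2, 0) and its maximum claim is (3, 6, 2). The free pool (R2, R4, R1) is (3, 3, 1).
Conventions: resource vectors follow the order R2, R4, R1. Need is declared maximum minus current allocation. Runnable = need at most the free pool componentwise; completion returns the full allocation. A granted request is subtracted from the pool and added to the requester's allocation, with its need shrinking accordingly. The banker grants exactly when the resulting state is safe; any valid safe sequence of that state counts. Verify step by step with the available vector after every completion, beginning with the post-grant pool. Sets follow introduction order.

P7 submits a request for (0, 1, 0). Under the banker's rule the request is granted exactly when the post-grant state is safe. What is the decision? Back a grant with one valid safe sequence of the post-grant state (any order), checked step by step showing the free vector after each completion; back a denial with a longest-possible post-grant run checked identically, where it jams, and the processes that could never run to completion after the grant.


DENY. Granting would leave the state unsafe.
Key observation: after P5, P3 the pool peaks at (3, 5, 1), and each blocked process is short somewhere: P6 on R1; P1 on R4; P7 on R1.
On the post-grant state, P5, P3 is a maximal run — nothing extends it. Walking it through:
  pool = (3, 2, 1)
  run P5 (needs (0, 0, 1), free (3, 2, 1)); after release of (0, 2, 0) the pool is (3, 4, 1)
  run P3 (needs (0, 4, 0), free (3, 4, 1)); after release of (0, 1, 0) the pool is (3, 5, 1)
  blocked: P6 wants (2, 2, 2), pool (3, 5, 1) — not enough R1
  blocked: P1 wants (2, 6, 0), pool (3, 5, 1) — not enough R4
  blocked: P7 wants (3, 3, 2), pool (3, 5, 1) — not enough R1
Had the request been granted, P6, P1 and P7 could never finish.


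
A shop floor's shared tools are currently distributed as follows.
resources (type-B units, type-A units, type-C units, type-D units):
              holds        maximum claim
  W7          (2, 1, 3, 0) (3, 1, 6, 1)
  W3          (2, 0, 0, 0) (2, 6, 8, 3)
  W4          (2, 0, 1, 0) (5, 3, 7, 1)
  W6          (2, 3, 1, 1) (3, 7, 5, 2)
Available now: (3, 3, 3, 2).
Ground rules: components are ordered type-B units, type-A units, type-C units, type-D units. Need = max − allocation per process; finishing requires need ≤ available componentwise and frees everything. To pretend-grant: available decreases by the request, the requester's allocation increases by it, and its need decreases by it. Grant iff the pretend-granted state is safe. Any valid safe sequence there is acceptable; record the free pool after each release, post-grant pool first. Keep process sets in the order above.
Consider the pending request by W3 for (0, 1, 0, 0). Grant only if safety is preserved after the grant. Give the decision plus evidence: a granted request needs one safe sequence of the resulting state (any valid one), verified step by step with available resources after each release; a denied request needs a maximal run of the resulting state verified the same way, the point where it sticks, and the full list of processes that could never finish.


DENY — the pretend-granted state is unsafe.
Key observation: the wall is type-A units: completing W7, W4 brings the pool only to (7, 3, 7, 2), and all the rest need more.
Pretend the grant happened; the run W7, W4 goes as far as possible. Check, step by step:
  pool = (3, 2, 3, 2)
  W7 needs (1, 0, 3, 1) <= (3, 2, 3, 2) -> finishes; pool += (2, 1, 3, 0) = (5, 3, 6, 2)
  W4 needs (3, 3, 6, 1) <= (5, 3, 6, 2) -> finishes; pool += (2, 0, 1, 0) = (7, 3, 7, 2)
  W3 cannot run: need (0, 5, 8, 3) vs free (7, 3, 7, 2) (insufficient type-A units, type-C units and type-D units)
  W6 cannot run: need (1, 4, 4, 1) vs free (7, 3, 7, 2) (insufficient type-A units)
Processes that could never finish after the grant: W3 and W6.


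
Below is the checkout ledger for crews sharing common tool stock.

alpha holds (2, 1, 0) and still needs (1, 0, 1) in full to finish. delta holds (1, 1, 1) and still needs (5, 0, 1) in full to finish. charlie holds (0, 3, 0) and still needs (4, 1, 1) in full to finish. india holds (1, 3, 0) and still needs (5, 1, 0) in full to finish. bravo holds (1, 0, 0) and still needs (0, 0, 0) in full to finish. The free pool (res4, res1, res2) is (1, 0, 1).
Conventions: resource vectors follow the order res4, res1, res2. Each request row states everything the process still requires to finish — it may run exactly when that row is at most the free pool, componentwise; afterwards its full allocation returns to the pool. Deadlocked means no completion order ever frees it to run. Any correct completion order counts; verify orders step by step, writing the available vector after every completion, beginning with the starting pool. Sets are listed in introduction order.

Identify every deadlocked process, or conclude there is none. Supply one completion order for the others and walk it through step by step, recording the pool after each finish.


Deadlocked: delta and india.
Key observation: the wall is res4: completing alpha, bravo, charlie brings the pool only to (4, 4, 1), and all the rest need more.
A valid finishing order for the others: alpha, bravo, charlie. Step-by-step check:
  pool = (1, 0, 1)
  alpha: need (1, 0, 1) fits (1, 0, 1); releases (2, 1, 0), pool now (3, 1, 1)
  bravo: need (0, 0, 0) fits (3, 1, 1); releases (1, 0, 0), pool now (4, 1, 1)
  charlie: need (4, 1, 1) fits (4, 1, 1); releases (0, 3, 0), pool now (4, 4, 1)
The stuck group stays short no matter what:
  blocked: delta wants (5, 0, 1), pool (4, 4, 1) — not enough res4
  blocked: india wants (5, 1, 0), pool (4, 4, 1) — not enough res4


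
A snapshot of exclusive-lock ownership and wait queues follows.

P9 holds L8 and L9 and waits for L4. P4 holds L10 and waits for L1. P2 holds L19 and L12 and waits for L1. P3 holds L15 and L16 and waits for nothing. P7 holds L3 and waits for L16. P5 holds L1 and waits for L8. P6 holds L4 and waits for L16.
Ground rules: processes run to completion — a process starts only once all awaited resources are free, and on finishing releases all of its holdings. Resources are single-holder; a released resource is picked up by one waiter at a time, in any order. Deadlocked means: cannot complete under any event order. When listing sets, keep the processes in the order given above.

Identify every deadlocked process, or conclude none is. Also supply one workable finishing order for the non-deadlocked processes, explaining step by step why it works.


No process is deadlocked.
Key observation: the wait graph is acyclic; completion cascades from the unblocked processes through everyone else.
A valid finishing order for the others: P3, P6, P9, P5, P4, P2, P7.
Check, step by step:
  P3 waits on nothing -> runs at once and releases L15 and L16
  run P6 (all its waits — L16 — are resolved); releases L4
  run P9 (all its waits — L4 — are resolved); releases L8 and L9
  run P5 (all its waits — L8 — are resolved); releases L1
  run P4 (all its waits — L1 — are resolved); releases L10
  run P2 (all its waits — L1 — are resolved); releases L19 and L12
  run P7 (all its waits — L16 — are resolved); releases L3


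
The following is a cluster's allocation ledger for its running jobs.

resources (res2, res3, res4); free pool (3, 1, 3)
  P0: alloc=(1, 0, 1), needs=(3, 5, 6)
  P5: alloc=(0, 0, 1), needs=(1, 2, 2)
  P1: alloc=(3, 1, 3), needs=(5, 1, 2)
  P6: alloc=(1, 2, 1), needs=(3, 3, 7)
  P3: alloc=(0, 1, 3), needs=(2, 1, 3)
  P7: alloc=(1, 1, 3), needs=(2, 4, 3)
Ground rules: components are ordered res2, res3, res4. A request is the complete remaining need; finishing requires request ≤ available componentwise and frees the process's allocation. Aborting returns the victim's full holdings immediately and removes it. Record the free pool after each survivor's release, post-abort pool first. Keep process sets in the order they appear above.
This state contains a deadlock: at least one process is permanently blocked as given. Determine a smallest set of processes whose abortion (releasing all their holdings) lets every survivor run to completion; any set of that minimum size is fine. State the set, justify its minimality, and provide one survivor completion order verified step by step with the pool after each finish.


Abort P7.
Key observation: before aborting P7, P6 was permanently blocked — no order could ever run it; afterwards it completes at step 2.
No smaller set exists: with zero aborts the deadlock remains.
The survivors complete as P3, P6, P0, P1, P5. Walking it through (starting from the post-abort pool):
  pool = (4, 2, 6)
  run P3 (needs (2, 1, 3), free (4, 2, 6)); after release of (0, 1, 3) the pool is (4, 3, 9)
  run P6 (needs (3, 3, 7), free (4, 3, 9)); after release of (1, 2, 1) the pool is (5, 5, 10)
  run P0 (needs (3, 5, 6), free (5, 5, 10)); after release of (1, 0, 1) the pool is (6, 5, 11)
  run P1 (needs (5, 1, 2), free (6, 5, 11)); after release of (3, 1, 3) the pool is (9, 6, 14)
  run P5 (needs (1, 2, 2), free (9, 6, 14)); after release of (0, 0, 1) the pool is (9, 6, 15)


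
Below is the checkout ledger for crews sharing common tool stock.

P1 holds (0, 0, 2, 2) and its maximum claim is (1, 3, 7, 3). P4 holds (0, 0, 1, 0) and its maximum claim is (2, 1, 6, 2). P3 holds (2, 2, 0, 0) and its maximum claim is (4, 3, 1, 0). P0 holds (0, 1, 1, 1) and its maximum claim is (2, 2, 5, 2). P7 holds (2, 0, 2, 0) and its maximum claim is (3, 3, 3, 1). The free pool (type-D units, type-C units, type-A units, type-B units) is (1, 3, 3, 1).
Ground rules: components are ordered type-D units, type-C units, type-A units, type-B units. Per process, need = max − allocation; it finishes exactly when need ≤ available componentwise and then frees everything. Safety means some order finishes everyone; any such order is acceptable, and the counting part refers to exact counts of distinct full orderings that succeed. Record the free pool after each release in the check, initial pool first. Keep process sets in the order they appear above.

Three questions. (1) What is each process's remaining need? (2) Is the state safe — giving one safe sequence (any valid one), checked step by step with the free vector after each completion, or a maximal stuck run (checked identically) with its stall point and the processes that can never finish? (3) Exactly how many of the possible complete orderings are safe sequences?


(1) Remaining need (order type-D units, type-C units, type-A units, type-B units):
  P1: (1, 3, 5, 1)
  P4: (2, 1, 5, 2)
  P3: (2, 1, 1, 0)
  P0: (2, 1, 4, 1)
  P7: (1, 3, 1, 1)
(2) The state is SAFE; one workable sequence: P7, P1, P3, P0, P4.
Key observation: the order's first zero-slack moment is P7 ((1, 3, 1, 1) needed, (1, 3, 3, 1) free — a requested resource with nothing to spare).
Verifying each step:
  pool = (1, 3, 3, 1)
  P7: need (1, 3, 1, 1) fits (1, 3, 3, 1); releases (2, 0, 2, 0), pool now (3, 3, 5, 1)
  P1: need (1, 3, 5, 1) fits (3, 3, 5, 1); releases (0, 0, 2, 2), pool now (3, 3, 7, 3)
  P3: need (2, 1, 1, 0) fits (3, 3, 7, 3); releases (2, 2, 0, 0), pool now (5, 5, 7, 3)
  P0: need (2, 1, 4, 1) fits (5, 5, 7, 3); releases (0, 1, 1, 1), pool now (5, 6, 8, 4)
  P4: need (2, 1, 5, 2) fits (5, 6, 8, 4); releases (0, 0, 1, 0), pool now (5, 6, 9, 4)
(3) The exact count: 16 of the possible complete orderings are safe sequences.


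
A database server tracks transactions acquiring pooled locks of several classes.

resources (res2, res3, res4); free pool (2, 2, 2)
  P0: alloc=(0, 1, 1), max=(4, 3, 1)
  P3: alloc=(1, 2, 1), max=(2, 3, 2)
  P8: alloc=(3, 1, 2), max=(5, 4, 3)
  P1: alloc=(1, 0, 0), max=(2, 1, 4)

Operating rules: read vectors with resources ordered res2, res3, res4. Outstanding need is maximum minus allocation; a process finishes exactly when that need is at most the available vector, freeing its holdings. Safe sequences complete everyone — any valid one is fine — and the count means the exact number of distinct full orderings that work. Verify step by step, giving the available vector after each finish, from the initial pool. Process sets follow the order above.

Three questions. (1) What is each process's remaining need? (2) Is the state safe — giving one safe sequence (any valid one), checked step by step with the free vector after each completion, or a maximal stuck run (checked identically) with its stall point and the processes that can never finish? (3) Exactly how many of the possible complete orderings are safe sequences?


(1) Remaining need (order res2, res3, res4):
  P0: (4, 2, 0)
  P3: (1, 1, 1)
  P8: (2, 3, 1)
  P1: (1, 1, 4)
(2) SAFE — a valid safe sequence is P3, P8, P1, P0.
Key observation: every step clears its requested resources with room to spare; the minimum clearance is 1, first at P3 — (1, 1, 1) vs (2, 2, 2) free.
Step-by-step check:
  pool = (2, 2, 2)
  run P3 (needs (1, 1, 1), free (2, 2, 2)); after release of (1, 2, 1) the pool is (3, 4, 3)
  run P8 (needs (2, 3, 1), free (3, 4, 3)); after release of (3, 1, 2) the pool is (6, 5, 5)
  run P1 (needs (1, 1, 4), free (6, 5, 5)); after release of (1, 0, 0) the pool is (7, 5, 5)
  run P0 (needs (4, 2, 0), free (7, 5, 5)); after release of (0, 1, 1) the pool is (7, 6, 6)
(3) Exactly 2 of the possible complete orderings are safe sequences.


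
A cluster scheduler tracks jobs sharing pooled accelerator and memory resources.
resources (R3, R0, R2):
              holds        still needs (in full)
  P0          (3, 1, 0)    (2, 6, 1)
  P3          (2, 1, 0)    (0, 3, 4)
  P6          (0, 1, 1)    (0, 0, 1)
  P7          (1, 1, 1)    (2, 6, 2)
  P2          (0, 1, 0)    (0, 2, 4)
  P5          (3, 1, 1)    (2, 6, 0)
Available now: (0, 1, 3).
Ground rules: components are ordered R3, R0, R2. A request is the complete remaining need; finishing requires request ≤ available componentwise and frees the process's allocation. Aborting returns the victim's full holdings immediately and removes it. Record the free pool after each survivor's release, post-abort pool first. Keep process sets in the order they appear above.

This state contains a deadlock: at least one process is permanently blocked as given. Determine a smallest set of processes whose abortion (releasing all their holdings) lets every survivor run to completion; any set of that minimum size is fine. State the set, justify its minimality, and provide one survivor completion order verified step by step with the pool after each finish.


The answer: abort P7 and P5.
Key observation: aborting P7 and P5 returns (4, 2, 2), and P0 — hopeless before — runs at step 4 with the returned capacity in the pool.
Why nothing smaller works — every single abort fails: P0 alone leaves P7 blocked (short on R0); P3 alone leaves P0 blocked (short on R0); P6 alone leaves P0 blocked (short on R0); P7 alone leaves P0 blocked (short on R0); P2 alone leaves P0 blocked (short on R0); P5 alone leaves P0 blocked (short on R0).
The survivors complete as P3, P2, P6, P0. Walking it through (starting from the post-abort pool):
  pool = (4, 3, 5)
  run P3 (needs (0, 3, 4), free (4, 3, 5)); after release of (2, 1, 0) the pool is (6, 4, 5)
  run P2 (needs (0, 2, 4), free (6, 4, 5)); after release of (0, 1, 0) the pool is (6, 5, 5)
  run P6 (needs (0, 0, 1), free (6, 5, 5)); after release of (0, 1, 1) the pool is (6, 6, 6)
  run P0 (needs (2, 6, 1), free (6, 6, 6)); after release of (3, 1, 0) the pool is (9, 7, 6)


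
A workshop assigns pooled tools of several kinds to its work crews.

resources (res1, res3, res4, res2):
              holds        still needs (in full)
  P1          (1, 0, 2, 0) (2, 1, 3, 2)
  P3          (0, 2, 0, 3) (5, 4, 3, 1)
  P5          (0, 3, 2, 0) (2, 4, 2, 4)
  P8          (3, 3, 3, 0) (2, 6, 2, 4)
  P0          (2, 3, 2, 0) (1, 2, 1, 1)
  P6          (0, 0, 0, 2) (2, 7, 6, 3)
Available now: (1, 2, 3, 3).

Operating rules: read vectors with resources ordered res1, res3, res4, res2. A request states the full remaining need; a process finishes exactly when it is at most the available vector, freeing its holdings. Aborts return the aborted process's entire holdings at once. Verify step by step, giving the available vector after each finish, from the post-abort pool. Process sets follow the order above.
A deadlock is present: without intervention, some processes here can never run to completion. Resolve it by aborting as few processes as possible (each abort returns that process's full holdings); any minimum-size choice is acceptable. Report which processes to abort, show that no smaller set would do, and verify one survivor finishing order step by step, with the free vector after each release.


The answer: abort P8.
Key observation: the deadlocked P6 becomes finishable only because P8 released (3, 3, 3, 0); it completes at step 2 below.
Minimality: the empty abort set fails — the state is deadlocked as it stands.
Survivors finish in the order: P0, P6, P3, P1, P5. Check, step by step (pool after the aborts first):
  pool = (4, 5, 6, 3)
  P0: need (1, 2, 1, 1) fits (4, 5, 6, 3); releases (2, 3, 2, 0), pool now (6, 8, 8, 3)
  P6: need (2, 7, 6, 3) fits (6, 8, 8, 3); releases (0, 0, 0, 2), pool now (6, 8, 8, 5)
  P3: need (5, 4, 3, 1) fits (6, 8, 8, 5); releases (0, 2, 0, 3), pool now (6, 10, 8, 8)
  P1: need (2, 1, 3, 2) fits (6, 10, 8, 8); releases (1, 0, 2, 0), pool now (7, 10, 10, 8)
  P5: need (2, 4, 2, 4) fits (7, 10, 10, 8); releases (0, 3, 2, 0), pool now (7, 13, 12, 8)


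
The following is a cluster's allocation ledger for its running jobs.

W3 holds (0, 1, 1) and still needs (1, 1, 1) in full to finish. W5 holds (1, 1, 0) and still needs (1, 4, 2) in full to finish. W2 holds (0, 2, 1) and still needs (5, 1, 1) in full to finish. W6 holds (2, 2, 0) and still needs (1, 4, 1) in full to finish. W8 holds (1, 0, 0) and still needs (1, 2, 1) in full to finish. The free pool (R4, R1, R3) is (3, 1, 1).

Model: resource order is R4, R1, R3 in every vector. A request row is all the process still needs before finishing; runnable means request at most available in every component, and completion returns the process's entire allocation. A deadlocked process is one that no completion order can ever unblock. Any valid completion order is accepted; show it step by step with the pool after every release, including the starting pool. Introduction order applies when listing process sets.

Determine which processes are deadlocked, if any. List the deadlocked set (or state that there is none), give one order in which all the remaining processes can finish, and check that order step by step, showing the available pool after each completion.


Deadlocked: W5, W2 and W6.
Key observation: after W3, W8 the pool peaks at (4, 2, 2), and each blocked process is short somewhere: W5 on R1; W2 on R4; W6 on R1.
The rest can finish in the order W3, W8. Walking it through:
  pool = (3, 1, 1)
  run W3 (needs (1, 1, 1), free (3, 1, 1)); after release of (0, 1, 1) the pool is (3, 2, 2)
  run W8 (needs (1, 2, 1), free (3, 2, 2)); after release of (1, 0, 0) the pool is (4, 2, 2)
The stuck group stays short no matter what:
  W5 cannot run: need (1, 4, 2) vs free (4, 2, 2) (insufficient R1)
  W2 cannot run: need (5, 1, 1) vs free (4, 2, 2) (insufficient R4)
  W6 cannot run: need (1, 4, 1) vs free (4, 2, 2) (insufficient R1)


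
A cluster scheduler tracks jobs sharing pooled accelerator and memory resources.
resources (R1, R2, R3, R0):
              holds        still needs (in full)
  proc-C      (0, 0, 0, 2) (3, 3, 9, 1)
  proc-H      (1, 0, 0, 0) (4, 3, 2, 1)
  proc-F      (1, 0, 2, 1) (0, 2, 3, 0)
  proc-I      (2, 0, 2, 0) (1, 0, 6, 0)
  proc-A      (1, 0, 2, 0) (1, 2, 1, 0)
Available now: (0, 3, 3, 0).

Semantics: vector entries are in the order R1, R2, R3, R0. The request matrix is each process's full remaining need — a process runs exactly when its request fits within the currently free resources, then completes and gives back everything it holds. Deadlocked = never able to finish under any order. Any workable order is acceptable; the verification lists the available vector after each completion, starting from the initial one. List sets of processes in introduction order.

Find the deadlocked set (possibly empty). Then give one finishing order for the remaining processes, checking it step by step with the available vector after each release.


Nothing here is deadlocked.
Key observation: proc-F leads a chain of completions in which each release enables another process.
One completion order for the rest: proc-F, proc-A, proc-I, proc-C, proc-H. Check, step by step:
  pool = (0, 3, 3, 0)
  proc-F: need (0, 2, 3, 0) fits (0, 3, 3, 0); releases (1, 0, 2, 1), pool now (1, 3, 5, 1)
  proc-A: need (1, 2, 1, 0) fits (1, 3, 5, 1); releases (1, 0, 2, 0), pool now (2, 3, 7, 1)
  proc-I: need (1, 0, 6, 0) fits (2, 3, 7, 1); releases (2, 0, 2, 0), pool now (4, 3, 9, 1)
  proc-C: need (3, 3, 9, 1) fits (4, 3, 9, 1); releases (0, 0, 0, 2), pool now (4, 3, 9, 3)
  proc-H: need (4, 3, 2, 1) fits (4, 3, 9, 3); releases (1, 0, 0, 0), pool now (5, 3, 9, 3)


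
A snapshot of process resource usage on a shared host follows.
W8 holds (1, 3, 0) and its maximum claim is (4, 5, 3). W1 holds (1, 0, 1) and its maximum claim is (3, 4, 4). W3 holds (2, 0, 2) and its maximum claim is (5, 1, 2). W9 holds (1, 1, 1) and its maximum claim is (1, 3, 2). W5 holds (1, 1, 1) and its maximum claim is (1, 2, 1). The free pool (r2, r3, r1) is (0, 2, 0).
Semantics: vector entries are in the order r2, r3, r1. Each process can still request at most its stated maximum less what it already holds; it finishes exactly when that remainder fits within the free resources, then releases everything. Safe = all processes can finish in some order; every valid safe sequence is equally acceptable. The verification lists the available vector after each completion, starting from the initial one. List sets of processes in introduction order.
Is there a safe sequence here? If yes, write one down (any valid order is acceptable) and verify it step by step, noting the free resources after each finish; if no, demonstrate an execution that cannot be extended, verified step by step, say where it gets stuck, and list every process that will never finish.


The state is UNSAFE.
Key observation: after W5, W9 the pool peaks at (2, 4, 2), and each blocked process is short somewhere: W8 on r2, r1; W1 on r1; W3 on r2.
Going as far as possible: W5, W9; after that, nothing fits. Walking it through:
  pool = (0, 2, 0)
  run W5 (needs (0, 1, 0), free (0, 2, 0)); after release of (1, 1, 1) the pool is (1, 3, 1)
  run W9 (needs (0, 2, 1), free (1, 3, 1)); after release of (1, 1, 1) the pool is (2, 4, 2)
  W8 cannot run: need (3, 2, 3) vs free (2, 4, 2) (insufficient r2 and r1)
  W1 cannot run: need (2, 4, 3) vs free (2, 4, 2) (insufficient r1)
  W3 cannot run: need (3, 1, 0) vs free (2, 4, 2) (insufficient r2)
Processes that can never finish: W8, W1 and W3.


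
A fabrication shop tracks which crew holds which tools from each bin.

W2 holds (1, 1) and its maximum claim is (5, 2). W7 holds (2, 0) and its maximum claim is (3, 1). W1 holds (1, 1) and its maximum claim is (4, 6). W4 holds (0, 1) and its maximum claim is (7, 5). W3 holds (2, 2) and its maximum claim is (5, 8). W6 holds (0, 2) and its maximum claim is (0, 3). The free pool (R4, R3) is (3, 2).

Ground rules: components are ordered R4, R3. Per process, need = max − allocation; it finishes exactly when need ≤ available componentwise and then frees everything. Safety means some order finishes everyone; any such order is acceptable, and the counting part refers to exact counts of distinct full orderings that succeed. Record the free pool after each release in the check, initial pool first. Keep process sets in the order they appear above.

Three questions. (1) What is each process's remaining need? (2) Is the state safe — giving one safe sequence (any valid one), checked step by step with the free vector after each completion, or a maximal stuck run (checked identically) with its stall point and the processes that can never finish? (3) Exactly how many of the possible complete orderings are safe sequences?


(1) Outstanding need per process (order R4, R3):
  W2: (4, 1)
  W7: (1, 1)
  W1: (3, 5)
  W4: (7, 4)
  W3: (3, 6)
  W6: (0, 1)
(2) SAFE, for example via the order W7, W2, W6, W1, W3, W4.
Key observation: the order's first zero-slack moment is W1 ((3, 5) needed, (6, 5) free — a requested resource with nothing to spare).
Step-by-step check:
  pool = (3, 2)
  W7: need (1, 1) fits (3, 2); releases (2, 0), pool now (5, 2)
  W2: need (4, 1) fits (5, 2); releases (1, 1), pool now (6, 3)
  W6: need (0, 1) fits (6, 3); releases (0, 2), pool now (6, 5)
  W1: need (3, 5) fits (6, 5); releases (1, 1), pool now (7, 6)
  W3: need (3, 6) fits (7, 6); releases (2, 2), pool now (9, 8)
  W4: need (7, 4) fits (9, 8); releases (0, 1), pool now (9, 9)
(3) Precisely 6 of the possible complete orderings are safe sequences.


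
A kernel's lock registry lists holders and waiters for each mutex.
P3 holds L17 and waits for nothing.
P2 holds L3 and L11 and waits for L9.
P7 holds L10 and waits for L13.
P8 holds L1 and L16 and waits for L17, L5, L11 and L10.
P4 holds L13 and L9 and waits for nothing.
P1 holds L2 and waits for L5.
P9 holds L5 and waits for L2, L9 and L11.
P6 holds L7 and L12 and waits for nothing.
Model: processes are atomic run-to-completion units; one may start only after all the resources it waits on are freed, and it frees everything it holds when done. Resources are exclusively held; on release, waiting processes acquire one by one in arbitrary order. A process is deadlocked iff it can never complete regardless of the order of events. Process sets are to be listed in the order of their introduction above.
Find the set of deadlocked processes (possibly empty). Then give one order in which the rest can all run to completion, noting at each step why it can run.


Deadlocked: P8, P1 and P9.
Key observation: P9 -> P1 -> P9 is a circular wait — nothing in it can go first; P8 waits into the deadlock from upstream.
The rest can finish in the order P6, P4, P7, P3, P2.
Walking it through:
  run P6 (it waits on nothing); releases L7 and L12
  run P4 (it waits on nothing); releases L13 and L9
  P7: everything it awaited (L13) is free; runs, freeing L10
  run P3 (it waits on nothing); releases L17
  P2: everything it awaited (L9) is free; runs, freeing L3 and L11


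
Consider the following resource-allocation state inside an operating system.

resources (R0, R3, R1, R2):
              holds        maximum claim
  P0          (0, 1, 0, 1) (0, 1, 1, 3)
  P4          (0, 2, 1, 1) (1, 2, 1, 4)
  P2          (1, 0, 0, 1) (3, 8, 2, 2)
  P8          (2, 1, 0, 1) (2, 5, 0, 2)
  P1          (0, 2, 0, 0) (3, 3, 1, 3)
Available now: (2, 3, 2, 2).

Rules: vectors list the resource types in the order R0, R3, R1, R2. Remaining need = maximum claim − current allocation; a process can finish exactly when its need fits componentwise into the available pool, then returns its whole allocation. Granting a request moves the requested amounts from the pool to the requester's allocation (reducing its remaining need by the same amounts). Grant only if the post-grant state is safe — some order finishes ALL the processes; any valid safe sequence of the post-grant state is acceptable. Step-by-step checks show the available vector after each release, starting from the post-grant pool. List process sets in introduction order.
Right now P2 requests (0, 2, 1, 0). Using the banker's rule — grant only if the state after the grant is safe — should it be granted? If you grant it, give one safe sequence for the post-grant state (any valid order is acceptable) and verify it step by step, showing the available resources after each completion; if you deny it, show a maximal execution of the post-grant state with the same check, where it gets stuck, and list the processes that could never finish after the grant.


GRANT. The post-grant state is safe; one safe sequence: P0, P4, P8, P1, P2.
Key observation: post-grant, (2, 1, 1, 2) remains, and an order beginning with P0 completes everyone.
Verifying the post-grant state step by step:
  pool = (2, 1, 1, 2)
  run P0 (needs (0, 0, 1, 2), free (2, 1, 1, 2)); after release of (0, 1, 0, 1) the pool is (2, 2, 1, 3)
  run P4 (needs (1, 0, 0, 3), free (2, 2, 1, 3)); after release of (0, 2, 1, 1) the pool is (2, 4, 2, 4)
  run P8 (needs (0, 4, 0, 1), free (2, 4, 2, 4)); after release of (2, 1, 0, 1) the pool is (4, 5, 2, 5)
  run P1 (needs (3, 1, 1, 3), free (4, 5, 2, 5)); after release of (0, 2, 0, 0) the pool is (4, 7, 2, 5)
  run P2 (needs (2, 6, 1, 1), free (4, 7, 2, 5)); after release of (1, 2, 1, 1) the pool is (5, 9, 3, 6)


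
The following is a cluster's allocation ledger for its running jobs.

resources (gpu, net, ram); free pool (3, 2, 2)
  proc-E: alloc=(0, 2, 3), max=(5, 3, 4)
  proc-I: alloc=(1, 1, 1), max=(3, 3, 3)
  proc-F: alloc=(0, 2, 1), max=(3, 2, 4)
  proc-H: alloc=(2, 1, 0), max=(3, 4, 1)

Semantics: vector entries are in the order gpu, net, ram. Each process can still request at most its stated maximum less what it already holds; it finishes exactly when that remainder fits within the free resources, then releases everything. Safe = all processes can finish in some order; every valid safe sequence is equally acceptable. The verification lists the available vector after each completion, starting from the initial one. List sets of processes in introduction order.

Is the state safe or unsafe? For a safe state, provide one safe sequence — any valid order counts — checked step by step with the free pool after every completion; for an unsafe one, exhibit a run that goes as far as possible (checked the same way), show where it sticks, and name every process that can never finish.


The state is SAFE; one workable sequence: proc-I, proc-H, proc-F, proc-E.
Key observation: proc-I is the earliest step where a requested resource binds exactly: need (2, 2, 2), pool (3, 2, 2) at its turn.
Step-by-step check:
  pool = (3, 2, 2)
  proc-I: need (2, 2, 2) fits (3, 2, 2); releases (1, 1, 1), pool now (4, 3, 3)
  proc-H: need (1, 3, 1) fits (4, 3, 3); releases (2, 1, 0), pool now (6, 4, 3)
  proc-F: need (3, 0, 3) fits (6, 4, 3); releases (0, 2, 1), pool now (6, 6, 4)
  proc-E: need (5, 1, 1) fits (6, 6, 4); releases (0, 2, 3), pool now (6, 8, 7)


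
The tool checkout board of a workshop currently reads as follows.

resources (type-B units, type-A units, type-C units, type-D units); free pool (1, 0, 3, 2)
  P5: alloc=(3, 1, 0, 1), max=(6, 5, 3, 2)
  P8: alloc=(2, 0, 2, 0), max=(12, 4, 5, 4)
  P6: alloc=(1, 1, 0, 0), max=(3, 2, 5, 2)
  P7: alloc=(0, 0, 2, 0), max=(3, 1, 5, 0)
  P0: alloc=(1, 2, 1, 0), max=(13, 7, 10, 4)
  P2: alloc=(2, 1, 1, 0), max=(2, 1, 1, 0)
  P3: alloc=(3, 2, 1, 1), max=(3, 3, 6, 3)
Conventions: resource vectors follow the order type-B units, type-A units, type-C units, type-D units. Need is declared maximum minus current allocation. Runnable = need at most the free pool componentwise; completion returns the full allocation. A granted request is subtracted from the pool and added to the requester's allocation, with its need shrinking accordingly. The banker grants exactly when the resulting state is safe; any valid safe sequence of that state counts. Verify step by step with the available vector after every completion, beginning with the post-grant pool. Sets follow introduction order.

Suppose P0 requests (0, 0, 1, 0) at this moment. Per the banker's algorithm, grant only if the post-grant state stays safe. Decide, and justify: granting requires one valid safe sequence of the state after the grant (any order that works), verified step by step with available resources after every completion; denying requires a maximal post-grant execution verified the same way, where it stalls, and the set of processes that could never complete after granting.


GRANT — the state after the grant stays safe, e.g. via P2, P7, P3, P6, P5, P8, P0.
Key observation: the transfer keeps a workable pool ((1, 0, 2, 2)); P2 starts the safe sequence.
Step-by-step check of the post-grant state:
  pool = (1, 0, 2, 2)
  P2 needs (0, 0, 0, 0) <= (1, 0, 2, 2) -> finishes; pool += (2, 1, 1, 0) = (3, 1, 3, 2)
  P7 needs (3, 1, 3, 0) <= (3, 1, 3, 2) -> finishes; pool += (0, 0, 2, 0) = (3, 1, 5, 2)
  P3 needs (0, 1, 5, 2) <= (3, 1, 5, 2) -> finishes; pool += (3, 2, 1, 1) = (6, 3, 6, 3)
  P6 needs (2, 1, 5, 2) <= (6, 3, 6, 3) -> finishes; pool += (1, 1, 0, 0) = (7, 4, 6, 3)
  P5 needs (3, 4, 3, 1) <= (7, 4, 6, 3) -> finishes; pool += (3, 1, 0, 1) = (10, 5, 6, 4)
  P8 needs (10, 4, 3, 4) <= (10, 5, 6, 4) -> finishes; pool += (2, 0, 2, 0) = (12, 5, 8, 4)
  P0 needs (12, 5, 8, 4) <= (12, 5, 8, 4) -> finishes; pool += (1, 2, 2, 0) = (13, 7, 10, 4)
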